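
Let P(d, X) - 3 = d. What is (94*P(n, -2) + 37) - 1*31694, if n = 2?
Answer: -31187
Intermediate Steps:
P(d, X) = 3 + d
(94*P(n, -2) + 37) - 1*31694 = (94*(3 + 2) + 37) - 1*31694 = (94*5 + 37) - 31694 = (470 + 37) - 31694 = 507 - 31694 = -31187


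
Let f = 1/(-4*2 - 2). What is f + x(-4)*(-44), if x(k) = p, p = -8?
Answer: 3519/10 ≈ 351.90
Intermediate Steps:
x(k) = -8
f = -⅒ (f = 1/(-8 - 2) = 1/(-10) = -⅒ ≈ -0.10000)
f + x(-4)*(-44) = -⅒ - 8*(-44) = -⅒ + 352 = 3519/10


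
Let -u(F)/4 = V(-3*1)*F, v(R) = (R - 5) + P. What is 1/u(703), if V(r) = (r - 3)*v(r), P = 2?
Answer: -1/101232 ≈ -9.8783e-6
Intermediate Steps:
v(R) = -3 + R (v(R) = (R - 5) + 2 = (-5 + R) + 2 = -3 + R)
V(r) = (-3 + r)² (V(r) = (r - 3)*(-3 + r) = (-3 + r)*(-3 + r) = (-3 + r)²)
u(F) = -144*F (u(F) = -4*(-3 - 3*1)²*F = -4*(-3 - 3)²*F = -4*(-6)²*F = -144*F)
1/u(703) = 1/(-144*703) = 1/(-101232) = -1/101232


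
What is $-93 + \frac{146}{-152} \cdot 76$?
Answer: $-166$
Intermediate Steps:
$-93 + \frac{146}{-152} \cdot 76 = -93 + 146 \left(- \frac{1}{152}\right) 76 = -93 - 73 = -166$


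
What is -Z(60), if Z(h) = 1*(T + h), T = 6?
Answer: -66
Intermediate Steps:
Z(h) = 6 + h (Z(h) = 1*(6 + h) = 6 + h)
-Z(60) = -(6 + 60) = -1*66 = -66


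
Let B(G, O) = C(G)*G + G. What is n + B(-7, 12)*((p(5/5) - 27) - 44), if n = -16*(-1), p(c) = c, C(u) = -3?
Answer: -964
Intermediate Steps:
B(G, O) = -2*G (B(G, O) = -3*G + G = -2*G)
n = 16
n + B(-7, 12)*((p(5/5) - 27) - 44) = 16 + (-2*(-7))*((5/5 - 27) - 44) = 16 + 14*((5*(1/5) - 27) - 44) = 16 + 14*((1 - 27) - 44) = 16 + 14*(-26 - 44) = 16 + 14*(-70) = 16 - 980 = -964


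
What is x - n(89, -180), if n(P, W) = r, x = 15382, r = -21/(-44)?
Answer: 676787/44 ≈ 15382.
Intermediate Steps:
r = 21/44 (r = -21*(-1/44) = 21/44 ≈ 0.47727)
n(P, W) = 21/44
x - n(89, -180) = 15382 - 1*21/44 = 15382 - 21/44 = 676787/44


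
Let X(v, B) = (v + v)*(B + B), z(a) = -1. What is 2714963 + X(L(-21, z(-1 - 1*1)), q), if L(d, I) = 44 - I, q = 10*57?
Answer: 2817563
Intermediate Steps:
q = 570
X(v, B) = 4*B*v (X(v, B) = (2*v)*(2*B) = 4*B*v)
2714963 + X(L(-21, z(-1 - 1*1)), q) = 2714963 + 4*570*(44 - 1*(-1)) = 2714963 + 4*570*(44 + 1) = 2714963 + 4*570*45 = 2714963 + 102600 = 2817563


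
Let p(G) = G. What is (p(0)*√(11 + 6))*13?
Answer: 0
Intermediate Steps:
(p(0)*√(11 + 6))*13 = (0*√(11 + 6))*13 = (0*√17)*13 = 0*13 = 0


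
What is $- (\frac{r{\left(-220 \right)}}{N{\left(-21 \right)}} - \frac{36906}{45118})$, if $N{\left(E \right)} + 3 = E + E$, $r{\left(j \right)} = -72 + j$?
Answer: $- \frac{5756843}{1015155} \approx -5.6709$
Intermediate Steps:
$N{\left(E \right)} = -3 + 2 E$ ($N{\left(E \right)} = -3 + \left(E + E\right) = -3 + 2 E$)
$- (\frac{r{\left(-220 \right)}}{N{\left(-21 \right)}} - \frac{36906}{45118}) = - (\frac{-72 - 220}{-3 + 2 \left(-21\right)} - \frac{36906}{45118}) = - (- \frac{292}{-3 - 42} - \frac{18453}{22559}) = - (- \frac{292}{-45} - \frac{18453}{22559}) = - (\left(-292\right) \left(- \frac{1}{45}\right) - \frac{18453}{22559}) = - (\frac{292}{45} - \frac{18453}{22559}) = \left(-1\right) \frac{5756843}{1015155} = - \frac{5756843}{1015155}$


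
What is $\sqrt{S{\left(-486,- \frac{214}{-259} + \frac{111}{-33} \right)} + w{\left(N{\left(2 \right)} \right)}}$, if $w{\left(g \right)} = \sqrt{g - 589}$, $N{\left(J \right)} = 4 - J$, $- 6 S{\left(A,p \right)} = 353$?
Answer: $\frac{\sqrt{-2118 + 36 i \sqrt{587}}}{6} \approx 1.5481 + 7.825 i$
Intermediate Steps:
$S{\left(A,p \right)} = - \frac{353}{6}$ ($S{\left(A,p \right)} = \left(- \frac{1}{6}\right) 353 = - \frac{353}{6}$)
$w{\left(g \right)} = \sqrt{-589 + g}$
$\sqrt{S{\left(-486,- \frac{214}{-259} + \frac{111}{-33} \right)} + w{\left(N{\left(2 \right)} \right)}} = \sqrt{- \frac{353}{6} + \sqrt{-589 + \left(4 - 2\right)}} = \sqrt{- \frac{353}{6} + \sqrt{-589 + 2}} = \sqrt{- \frac{353}{6} + \sqrt{-587}} = \sqrt{- \frac{353}{6} + i \sqrt{587}}$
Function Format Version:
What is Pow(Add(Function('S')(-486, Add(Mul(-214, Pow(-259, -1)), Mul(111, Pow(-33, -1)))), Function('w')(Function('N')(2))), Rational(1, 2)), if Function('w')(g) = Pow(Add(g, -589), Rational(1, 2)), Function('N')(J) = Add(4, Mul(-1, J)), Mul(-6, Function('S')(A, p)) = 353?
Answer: Mul(Rational(1, 6), Pow(Add(-2118, Mul(36, I, Pow(587, Rational(1, 2)))), Rational(1, 2))) ≈ Add(1.5481, Mul(7.8250, I))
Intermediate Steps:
Function('S')(A, p) = Rational(-353, 6) (Function('S')(A, p) = Mul(Rational(-1, 6), 353) = Rational(-353, 6))
Function('w')(g) = Pow(Add(-589, g), Rational(1, 2))
Pow(Add(Function('S')(-486, Add(Mul(-214, Pow(-259, -1)), Mul(111, Pow(-33, -1)))), Function('w')(Function('N')(2))), Rational(1, 2)) = Pow(Add(Rational(-353, 6), Pow(Add(-589, Add(4, Mul(-1, 2))), Rational(1, 2))), Rational(1, 2)) = Pow(Add(Rational(-353, 6), Pow(Add(-589, Add(4, -2)), Rational(1, 2))), Rational(1, 2)) = Pow(Add(Rational(-353, 6), Pow(Add(-589, 2), Rational(1, 2))), Rational(1, 2)) = Pow(Add(Rational(-353, 6), Pow(-587, Rational(1, 2))), Rational(1, 2)) = Pow(Add(Rational(-353, 6), Mul(I, Pow(587, Rational(1, 2)))), Rational(1, 2))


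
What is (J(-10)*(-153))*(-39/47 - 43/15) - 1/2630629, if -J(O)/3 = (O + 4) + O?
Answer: 16782066137717/618197815 ≈ 27147.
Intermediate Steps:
J(O) = -12 - 6*O (J(O) = -3*((O + 4) + O) = -3*((4 + O) + O) = -3*(4 + 2*O) = -12 - 6*O)
(J(-10)*(-153))*(-39/47 - 43/15) - 1/2630629 = ((-12 - 6*(-10))*(-153))*(-39/47 - 43/15) - 1/2630629 = ((-12 + 60)*(-153))*(-39*1/47 - 43*1/15) - 1*1/2630629 = (48*(-153))*(-39/47 - 43/15) - 1/2630629 = -7344*(-2606/705) - 1/2630629 = 6379488/235 - 1/2630629 = 16782066137717/618197815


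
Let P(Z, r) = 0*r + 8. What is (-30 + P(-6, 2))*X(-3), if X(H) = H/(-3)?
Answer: -22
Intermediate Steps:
X(H) = -H/3 (X(H) = H*(-⅓) = -H/3)
P(Z, r) = 8 (P(Z, r) = 0 + 8 = 8)
(-30 + P(-6, 2))*X(-3) = (-30 + 8)*(-⅓*(-3)) = -22*1 = -22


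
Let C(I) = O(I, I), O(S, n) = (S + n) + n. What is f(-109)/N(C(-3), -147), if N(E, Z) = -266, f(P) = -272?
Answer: 136/133 ≈ 1.0226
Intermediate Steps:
O(S, n) = S + 2*n
C(I) = 3*I (C(I) = I + 2*I = 3*I)
f(-109)/N(C(-3), -147) = -272/(-266) = -272*(-1/266) = 136/133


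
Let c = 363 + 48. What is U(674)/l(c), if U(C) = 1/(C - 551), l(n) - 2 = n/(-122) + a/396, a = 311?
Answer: -8052/577895 ≈ -0.013933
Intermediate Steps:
c = 411
l(n) = 1103/396 - n/122 (l(n) = 2 + (n/(-122) + 311/396) = 2 + (n*(-1/122) + 311*(1/396)) = 2 + (-n/122 + 311/396) = 2 + (311/396 - n/122) = 1103/396 - n/122)
U(C) = 1/(-551 + C)
U(674)/l(c) = 1/((-551 + 674)*(1103/396 - 1/122*411)) = 1/(123*(1103/396 - 411/122)) = 1/(123*(-14095/24156)) = (1/123)*(-24156/14095) = -8052/577895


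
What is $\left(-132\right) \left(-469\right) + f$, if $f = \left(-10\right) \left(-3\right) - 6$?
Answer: $61932$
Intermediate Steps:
$f = 24$ ($f = 30 - 6 = 24$)
$\left(-132\right) \left(-469\right) + f = \left(-132\right) \left(-469\right) + 24 = 61908 + 24 = 61932$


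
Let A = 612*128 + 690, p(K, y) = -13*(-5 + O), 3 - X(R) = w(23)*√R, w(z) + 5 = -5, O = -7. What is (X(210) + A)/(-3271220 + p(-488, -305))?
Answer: -79029/3271064 - 5*√210/1635532 ≈ -0.024204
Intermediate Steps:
w(z) = -10 (w(z) = -5 - 5 = -10)
X(R) = 3 + 10*√R (X(R) = 3 - (-10)*√R = 3 + 10*√R)
p(K, y) = 156 (p(K, y) = -13*(-5 - 7) = -13*(-12) = 156)
A = 79026 (A = 78336 + 690 = 79026)
(X(210) + A)/(-3271220 + p(-488, -305)) = ((3 + 10*√210) + 79026)/(-3271220 + 156) = (79029 + 10*√210)/(-3271064) = (79029 + 10*√210)*(-1/3271064) = -79029/3271064 - 5*√210/1635532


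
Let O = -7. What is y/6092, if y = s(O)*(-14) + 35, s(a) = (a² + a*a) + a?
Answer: -1239/6092 ≈ -0.20338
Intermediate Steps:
s(a) = a + 2*a² (s(a) = (a² + a²) + a = 2*a² + a = a + 2*a²)
y = -1239 (y = -7*(1 + 2*(-7))*(-14) + 35 = -7*(1 - 14)*(-14) + 35 = -7*(-13)*(-14) + 35 = 91*(-14) + 35 = -1274 + 35 = -1239)
y/6092 = -1239/6092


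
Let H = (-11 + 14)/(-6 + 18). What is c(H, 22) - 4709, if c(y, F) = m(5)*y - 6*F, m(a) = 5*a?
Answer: -19339/4 ≈ -4834.8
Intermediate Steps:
H = 1/4 (H = 3/12 = 3*(1/12) = 1/4 ≈ 0.25000)
c(y, F) = -6*F + 25*y (c(y, F) = (5*5)*y - 6*F = 25*y - 6*F = -6*F + 25*y)
c(H, 22) - 4709 = (-6*22 + 25*(1/4)) - 4709 = (-132 + 25/4) - 4709 = -503/4 - 4709 = -19339/4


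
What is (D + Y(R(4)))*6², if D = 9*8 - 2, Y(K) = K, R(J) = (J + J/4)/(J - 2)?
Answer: 2610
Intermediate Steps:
R(J) = 5*J/(4*(-2 + J)) (R(J) = (J + J*(¼))/(-2 + J) = (J + J/4)/(-2 + J) = (5*J/4)/(-2 + J) = 5*J/(4*(-2 + J)))
D = 70 (D = 72 - 2 = 70)
(D + Y(R(4)))*6² = (70 + (5/4)*4/(-2 + 4))*6² = (70 + (5/4)*4/2)*36 = (70 + (5/4)*4*(½))*36 = (70 + 5/2)*36 = (145/2)*36 = 2610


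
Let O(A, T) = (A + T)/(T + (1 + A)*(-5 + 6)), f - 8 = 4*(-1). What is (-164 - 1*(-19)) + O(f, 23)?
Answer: -4033/28 ≈ -144.04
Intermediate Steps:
f = 4 (f = 8 + 4*(-1) = 8 - 4 = 4)
O(A, T) = (A + T)/(1 + A + T) (O(A, T) = (A + T)/(T + (1 + A)*1) = (A + T)/(T + (1 + A)) = (A + T)/(1 + A + T))
(-164 - 1*(-19)) + O(f, 23) = (-164 - 1*(-19)) + (4 + 23)/(1 + 4 + 23) = (-164 + 19) + 27/28 = -145 + (1/28)*27 = -145 + 27/28 = -4033/28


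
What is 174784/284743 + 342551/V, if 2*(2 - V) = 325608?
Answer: -69083814625/46356729886 ≈ -1.4903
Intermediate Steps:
V = -162802 (V = 2 - ½*325608 = 2 - 162804 = -162802)
174784/284743 + 342551/V = 174784/284743 + 342551/(-162802) = 174784*(1/284743) + 342551*(-1/162802) = 174784/284743 - 342551/162802 = -69083814625/46356729886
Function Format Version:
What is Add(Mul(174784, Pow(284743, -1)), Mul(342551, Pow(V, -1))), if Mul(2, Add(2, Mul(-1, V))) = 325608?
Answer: Rational(-69083814625, 46356729886) ≈ -1.4903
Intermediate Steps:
V = -162802 (V = Add(2, Mul(Rational(-1, 2), 325608)) = Add(2, -162804) = -162802)
Add(Mul(174784, Pow(284743, -1)), Mul(342551, Pow(V, -1))) = Add(Mul(174784, Pow(284743, -1)), Mul(342551, Pow(-162802, -1))) = Add(Mul(174784, Rational(1, 284743)), Mul(342551, Rational(-1, 162802))) = Add(Rational(174784, 284743), Rational(-342551, 162802)) = Rational(-69083814625, 46356729886)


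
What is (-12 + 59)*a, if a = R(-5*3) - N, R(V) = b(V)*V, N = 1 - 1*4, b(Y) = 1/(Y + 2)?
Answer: 2538/13 ≈ 195.23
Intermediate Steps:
b(Y) = 1/(2 + Y)
N = -3 (N = 1 - 4 = -3)
R(V) = V/(2 + V)
a = 54/13 (a = (-5*3)/(2 - 5*3) - 1*(-3) = -15/(2 - 15) + 3 = -15/(-13) + 3 = -15*(-1/13) + 3 = 15/13 + 3 = 54/13 ≈ 4.1538)
(-12 + 59)*a = (-12 + 59)*(54/13) = 47*(54/13) = 2538/13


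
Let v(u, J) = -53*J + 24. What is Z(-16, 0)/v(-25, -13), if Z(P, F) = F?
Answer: 0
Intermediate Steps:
v(u, J) = 24 - 53*J
Z(-16, 0)/v(-25, -13) = 0/(24 - 53*(-13)) = 0/(24 + 689) = 0/713 = 0*(1/713) = 0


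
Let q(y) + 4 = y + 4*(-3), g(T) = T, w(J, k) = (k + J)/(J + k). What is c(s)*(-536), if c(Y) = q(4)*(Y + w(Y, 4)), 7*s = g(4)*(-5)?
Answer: -83616/7 ≈ -11945.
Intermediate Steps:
w(J, k) = 1 (w(J, k) = (J + k)/(J + k) = 1)
s = -20/7 (s = (4*(-5))/7 = (⅐)*(-20) = -20/7 ≈ -2.8571)
q(y) = -16 + y (q(y) = -4 + (y + 4*(-3)) = -4 + (y - 12) = -4 + (-12 + y) = -16 + y)
c(Y) = -12 - 12*Y (c(Y) = (-16 + 4)*(Y + 1) = -12*(1 + Y) = -12 - 12*Y)
c(s)*(-536) = (-12 - 12*(-20/7))*(-536) = (-12 + 240/7)*(-536) = (156/7)*(-536) = -83616/7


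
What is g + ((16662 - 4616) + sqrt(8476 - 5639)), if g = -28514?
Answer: -16468 + sqrt(2837) ≈ -16415.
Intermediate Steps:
g + ((16662 - 4616) + sqrt(8476 - 5639)) = -28514 + ((16662 - 4616) + sqrt(8476 - 5639)) = -28514 + (12046 + sqrt(2837)) = -16468 + sqrt(2837)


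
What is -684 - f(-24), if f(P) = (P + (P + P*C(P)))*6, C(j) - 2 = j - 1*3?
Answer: -3996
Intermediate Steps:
C(j) = -1 + j (C(j) = 2 + (j - 1*3) = 2 + (j - 3) = 2 + (-3 + j) = -1 + j)
f(P) = 12*P + 6*P*(-1 + P) (f(P) = (P + (P + P*(-1 + P)))*6 = (2*P + P*(-1 + P))*6 = 12*P + 6*P*(-1 + P))
-684 - f(-24) = -684 - 6*(-24)*(1 - 24) = -684 - 6*(-24)*(-23) = -684 - 1*3312 = -684 - 3312 = -3996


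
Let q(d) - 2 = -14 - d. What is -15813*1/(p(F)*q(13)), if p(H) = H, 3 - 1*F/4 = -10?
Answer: 15813/1300 ≈ 12.164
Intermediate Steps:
F = 52 (F = 12 - 4*(-10) = 12 + 40 = 52)
q(d) = -12 - d (q(d) = 2 + (-14 - d) = -12 - d)
-15813*1/(p(F)*q(13)) = -15813*1/(52*(-12 - 1*13)) = -15813*1/(52*(-12 - 13)) = -15813/((-25*52)) = -15813/(-1300) = -15813*(-1/1300) = 15813/1300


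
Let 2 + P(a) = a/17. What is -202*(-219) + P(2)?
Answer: 752014/17 ≈ 44236.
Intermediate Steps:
P(a) = -2 + a/17
-202*(-219) + P(2) = -202*(-219) + (-2 + (1/17)*2) = 44238 + (-2 + 2/17) = 44238 - 32/17 = 752014/17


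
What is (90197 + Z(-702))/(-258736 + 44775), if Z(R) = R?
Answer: -89495/213961 ≈ -0.41828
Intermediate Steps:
(90197 + Z(-702))/(-258736 + 44775) = (90197 - 702)/(-258736 + 44775) = 89495/(-213961) = 89495*(-1/213961) = -89495/213961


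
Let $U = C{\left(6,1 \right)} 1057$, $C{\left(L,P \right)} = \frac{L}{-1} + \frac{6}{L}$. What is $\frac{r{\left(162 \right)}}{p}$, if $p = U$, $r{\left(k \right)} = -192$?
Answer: $\frac{192}{5285} \approx 0.036329$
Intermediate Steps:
$C{\left(L,P \right)} = - L + \frac{6}{L}$ ($C{\left(L,P \right)} = L \left(-1\right) + \frac{6}{L} = - L + \frac{6}{L}$)
$U = -5285$ ($U = \left(\left(-1\right) 6 + \frac{6}{6}\right) 1057 = \left(-6 + 6 \cdot \frac{1}{6}\right) 1057 = \left(-6 + 1\right) 1057 = \left(-5\right) 1057 = -5285$)
$p = -5285$
$\frac{r{\left(162 \right)}}{p} = - \frac{192}{-5285} = \left(-192\right) \left(- \frac{1}{5285}\right) = \frac{192}{5285}$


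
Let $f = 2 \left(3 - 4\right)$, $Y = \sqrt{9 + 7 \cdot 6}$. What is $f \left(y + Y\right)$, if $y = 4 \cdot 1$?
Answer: $-8 - 2 \sqrt{51} \approx -22.283$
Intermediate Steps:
$y = 4$
$Y = \sqrt{51}$ ($Y = \sqrt{9 + 42} = \sqrt{51} \approx 7.1414$)
$f = -2$ ($f = 2 \left(-1\right) = -2$)
$f \left(y + Y\right) = - 2 \left(4 + \sqrt{51}\right) = -8 - 2 \sqrt{51}$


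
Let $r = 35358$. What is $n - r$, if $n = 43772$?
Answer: $8414$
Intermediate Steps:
$n - r = 43772 - 35358 = 8414$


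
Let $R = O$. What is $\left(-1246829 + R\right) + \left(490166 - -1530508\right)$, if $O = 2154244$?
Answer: $2928089$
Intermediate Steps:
$R = 2154244$
$\left(-1246829 + R\right) + \left(490166 - -1530508\right) = \left(-1246829 + 2154244\right) + \left(490166 - -1530508\right) = 907415 + \left(490166 + 1530508\right) = 907415 + 2020674 = 2928089$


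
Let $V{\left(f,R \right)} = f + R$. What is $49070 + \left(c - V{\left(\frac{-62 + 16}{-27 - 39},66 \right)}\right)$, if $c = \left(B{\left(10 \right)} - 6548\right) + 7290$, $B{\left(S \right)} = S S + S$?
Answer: $\frac{1645225}{33} \approx 49855.0$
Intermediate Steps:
$B{\left(S \right)} = S + S^{2}$ ($B{\left(S \right)} = S^{2} + S = S + S^{2}$)
$c = 852$ ($c = \left(10 \left(1 + 10\right) - 6548\right) + 7290 = \left(10 \cdot 11 - 6548\right) + 7290 = \left(110 - 6548\right) + 7290 = -6438 + 7290 = 852$)
$V{\left(f,R \right)} = R + f$
$49070 + \left(c - V{\left(\frac{-62 + 16}{-27 - 39},66 \right)}\right) = 49070 + \left(852 - \left(66 + \frac{-62 + 16}{-27 - 39}\right)\right) = 49070 + \left(852 - \left(66 - \frac{46}{-66}\right)\right) = 49070 + \left(852 - \left(66 - - \frac{23}{33}\right)\right) = 49070 + \left(852 - \left(66 + \frac{23}{33}\right)\right) = 49070 + \left(852 - \frac{2201}{33}\right) = 49070 + \frac{25915}{33} = \frac{1645225}{33}$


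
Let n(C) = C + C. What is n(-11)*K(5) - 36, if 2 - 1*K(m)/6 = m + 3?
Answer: 756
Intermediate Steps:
n(C) = 2*C
K(m) = -6 - 6*m (K(m) = 12 - 6*(m + 3) = 12 - 6*(3 + m) = 12 + (-18 - 6*m) = -6 - 6*m)
n(-11)*K(5) - 36 = (2*(-11))*(-6 - 6*5) - 36 = -22*(-6 - 30) - 36 = -22*(-36) - 36 = 792 - 36 = 756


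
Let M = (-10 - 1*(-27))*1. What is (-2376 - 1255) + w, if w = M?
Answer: -3614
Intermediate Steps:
M = 17 (M = (-10 + 27)*1 = 17*1 = 17)
w = 17
(-2376 - 1255) + w = (-2376 - 1255) + 17 = -3631 + 17 = -3614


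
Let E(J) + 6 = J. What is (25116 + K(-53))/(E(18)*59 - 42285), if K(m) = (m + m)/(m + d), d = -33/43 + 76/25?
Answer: -684869831/1133638482 ≈ -0.60413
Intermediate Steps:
E(J) = -6 + J
d = 2443/1075 (d = -33*1/43 + 76*(1/25) = -33/43 + 76/25 = 2443/1075 ≈ 2.2726)
K(m) = 2*m/(2443/1075 + m) (K(m) = (m + m)/(m + 2443/1075) = (2*m)/(2443/1075 + m) = 2*m/(2443/1075 + m))
(25116 + K(-53))/(E(18)*59 - 42285) = (25116 + 2150*(-53)/(2443 + 1075*(-53)))/((-6 + 18)*59 - 42285) = (25116 + 2150*(-53)/(2443 - 56975))/(12*59 - 42285) = (25116 + 2150*(-53)/(-54532))/(708 - 42285) = (25116 + 2150*(-53)*(-1/54532))/(-41577) = (25116 + 56975/27266)*(-1/41577) = (684869831/27266)*(-1/41577) = -684869831/1133638482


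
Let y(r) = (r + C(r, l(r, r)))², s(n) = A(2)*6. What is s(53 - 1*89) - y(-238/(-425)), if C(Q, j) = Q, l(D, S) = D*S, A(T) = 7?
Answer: 25466/625 ≈ 40.746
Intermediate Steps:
s(n) = 42 (s(n) = 7*6 = 42)
y(r) = 4*r² (y(r) = (r + r)² = (2*r)² = 4*r²)
s(53 - 1*89) - y(-238/(-425)) = 42 - 4*(-238/(-425))² = 42 - 4*(-238*(-1/425))² = 42 - 4*(14/25)² = 42 - 4*196/625 = 42 - 1*784/625 = 42 - 784/625 = 25466/625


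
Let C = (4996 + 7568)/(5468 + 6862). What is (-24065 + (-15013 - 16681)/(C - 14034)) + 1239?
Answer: -109697657301/4806296 ≈ -22824.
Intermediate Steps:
C = 698/685 (C = 12564/12330 = 12564*(1/12330) = 698/685 ≈ 1.0190)
(-24065 + (-15013 - 16681)/(C - 14034)) + 1239 = (-24065 + (-15013 - 16681)/(698/685 - 14034)) + 1239 = (-24065 - 31694/(-9612592/685)) + 1239 = (-24065 - 31694*(-685/9612592)) + 1239 = (-24065 + 10855195/4806296) + 1239 = -115652658045/4806296 + 1239 = -109697657301/4806296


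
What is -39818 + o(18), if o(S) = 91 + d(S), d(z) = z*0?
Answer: -39727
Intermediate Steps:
d(z) = 0
o(S) = 91 (o(S) = 91 + 0 = 91)
-39818 + o(18) = -39818 + 91 = -39727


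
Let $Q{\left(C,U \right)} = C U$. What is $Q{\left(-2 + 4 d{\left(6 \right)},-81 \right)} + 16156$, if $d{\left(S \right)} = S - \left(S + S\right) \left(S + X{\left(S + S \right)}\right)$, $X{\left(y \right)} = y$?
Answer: $84358$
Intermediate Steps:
$d{\left(S \right)} = S - 6 S^{2}$ ($d{\left(S \right)} = S - \left(S + S\right) \left(S + \left(S + S\right)\right) = S - 2 S \left(S + 2 S\right) = S - 2 S 3 S = S - 6 S^{2}$)
$Q{\left(-2 + 4 d{\left(6 \right)},-81 \right)} + 16156 = \left(-2 + 4 \cdot 6 \left(1 - 36\right)\right) \left(-81\right) + 16156 = \left(-2 + 4 \cdot 6 \left(-35\right)\right) \left(-81\right) + 16156 = \left(-2 + 4 \left(-210\right)\right) \left(-81\right) + 16156 = \left(-2 - 840\right) \left(-81\right) + 16156 = \left(-842\right) \left(-81\right) + 16156 = 68202 + 16156 = 84358$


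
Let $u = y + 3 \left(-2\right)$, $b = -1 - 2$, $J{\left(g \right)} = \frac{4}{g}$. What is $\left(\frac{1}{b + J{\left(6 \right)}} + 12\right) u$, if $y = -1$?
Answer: $-81$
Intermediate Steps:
$b = -3$ ($b = -1 - 2 = -3$)
$u = -7$ ($u = -1 + 3 \left(-2\right) = -1 - 6 = -7$)
$\left(\frac{1}{b + J{\left(6 \right)}} + 12\right) u = \left(\frac{1}{-3 + \frac{4}{6}} + 12\right) \left(-7\right) = \left(\frac{1}{-3 + 4 \cdot \frac{1}{6}} + 12\right) \left(-7\right) = \left(\frac{1}{-3 + \frac{2}{3}} + 12\right) \left(-7\right) = \left(\frac{1}{- \frac{7}{3}} + 12\right) \left(-7\right) = \left(- \frac{3}{7} + 12\right) \left(-7\right) = \frac{81}{7} \left(-7\right) = -81$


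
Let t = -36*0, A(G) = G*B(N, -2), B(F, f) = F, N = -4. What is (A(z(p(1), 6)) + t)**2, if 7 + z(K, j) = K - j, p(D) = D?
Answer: 2304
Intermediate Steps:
z(K, j) = -7 + K - j (z(K, j) = -7 + (K - j) = -7 + K - j)
A(G) = -4*G (A(G) = G*(-4) = -4*G)
t = 0
(A(z(p(1), 6)) + t)**2 = (-4*(-7 + 1 - 1*6) + 0)**2 = (-4*(-7 + 1 - 6) + 0)**2 = (-4*(-12) + 0)**2 = (48 + 0)**2 = 48**2 = 2304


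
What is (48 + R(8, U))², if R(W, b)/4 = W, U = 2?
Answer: 6400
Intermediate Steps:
R(W, b) = 4*W
(48 + R(8, U))² = (48 + 4*8)² = (48 + 32)² = 80² = 6400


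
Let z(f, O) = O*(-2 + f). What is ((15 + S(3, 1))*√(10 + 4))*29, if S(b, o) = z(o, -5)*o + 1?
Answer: 609*√14 ≈ 2278.7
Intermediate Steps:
S(b, o) = 1 + o*(10 - 5*o) (S(b, o) = (-5*(-2 + o))*o + 1 = (10 - 5*o)*o + 1 = o*(10 - 5*o) + 1 = 1 + o*(10 - 5*o))
((15 + S(3, 1))*√(10 + 4))*29 = ((15 + (1 + 5*1*(2 - 1*1)))*√(10 + 4))*29 = ((15 + (1 + 5*1*(2 - 1)))*√14)*29 = ((15 + (1 + 5*1*1))*√14)*29 = ((15 + (1 + 5))*√14)*29 = ((15 + 6)*√14)*29 = (21*√14)*29 = 609*√14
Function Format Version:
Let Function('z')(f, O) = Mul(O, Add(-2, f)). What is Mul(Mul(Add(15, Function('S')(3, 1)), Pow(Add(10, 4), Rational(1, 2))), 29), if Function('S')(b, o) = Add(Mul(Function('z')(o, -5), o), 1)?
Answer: Mul(609, Pow(14, Rational(1, 2))) ≈ 2278.7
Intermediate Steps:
Function('S')(b, o) = Add(1, Mul(o, Add(10, Mul(-5, o)))) (Function('S')(b, o) = Add(Mul(Mul(-5, Add(-2, o)), o), 1) = Add(Mul(Add(10, Mul(-5, o)), o), 1) = Add(Mul(o, Add(10, Mul(-5, o))), 1) = Add(1, Mul(o, Add(10, Mul(-5, o)))))
Mul(Mul(Add(15, Function('S')(3, 1)), Pow(Add(10, 4), Rational(1, 2))), 29) = Mul(Mul(Add(15, Add(1, Mul(5, 1, Add(2, Mul(-1, 1))))), Pow(Add(10, 4), Rational(1, 2))), 29) = Mul(Mul(Add(15, Add(1, Mul(5, 1, Add(2, -1)))), Pow(14, Rational(1, 2))), 29) = Mul(Mul(Add(15, Add(1, Mul(5, 1, 1))), Pow(14, Rational(1, 2))), 29) = Mul(Mul(Add(15, Add(1, 5)), Pow(14, Rational(1, 2))), 29) = Mul(Mul(Add(15, 6), Pow(14, Rational(1, 2))), 29) = Mul(Mul(21, Pow(14, Rational(1, 2))), 29) = Mul(609, Pow(14, Rational(1, 2)))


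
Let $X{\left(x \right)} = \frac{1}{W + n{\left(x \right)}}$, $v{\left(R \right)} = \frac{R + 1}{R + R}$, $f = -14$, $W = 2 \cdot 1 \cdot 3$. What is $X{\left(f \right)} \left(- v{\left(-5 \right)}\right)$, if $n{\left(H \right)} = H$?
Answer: $\frac{1}{20} \approx 0.05$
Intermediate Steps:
$W = 6$ ($W = 2 \cdot 3 = 6$)
$v{\left(R \right)} = \frac{1 + R}{2 R}$
$X{\left(x \right)} = \frac{1}{6 + x}$
$X{\left(f \right)} \left(- v{\left(-5 \right)}\right) = \frac{\left(-1\right) \frac{1 - 5}{2 \left(-5\right)}}{6 - 14} = \frac{\left(-1\right) \frac{1}{2} \left(- \frac{1}{5}\right) \left(-4\right)}{-8} = - \frac{\left(-1\right) \frac{2}{5}}{8} = \left(- \frac{1}{8}\right) \left(- \frac{2}{5}\right) = \frac{1}{20}$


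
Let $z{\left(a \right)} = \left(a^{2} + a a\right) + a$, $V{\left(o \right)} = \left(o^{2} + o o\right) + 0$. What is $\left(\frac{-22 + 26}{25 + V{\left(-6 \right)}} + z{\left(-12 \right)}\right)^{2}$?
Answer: $\frac{716954176}{9409} \approx 76199.0$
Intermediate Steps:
$V{\left(o \right)} = 2 o^{2}$ ($V{\left(o \right)} = \left(o^{2} + o^{2}\right) + 0 = 2 o^{2} + 0 = 2 o^{2}$)
$z{\left(a \right)} = a + 2 a^{2}$ ($z{\left(a \right)} = \left(a^{2} + a^{2}\right) + a = 2 a^{2} + a = a + 2 a^{2}$)
$\left(\frac{-22 + 26}{25 + V{\left(-6 \right)}} + z{\left(-12 \right)}\right)^{2} = \left(\frac{-22 + 26}{25 + 2 \left(-6\right)^{2}} - 12 \left(1 + 2 \left(-12\right)\right)\right)^{2} = \left(\frac{4}{25 + 2 \cdot 36} - 12 \left(1 - 24\right)\right)^{2} = \left(\frac{4}{25 + 72} - -276\right)^{2} = \left(\frac{4}{97} + 276\right)^{2} = \left(\frac{26776}{97}\right)^{2} = \frac{716954176}{9409}$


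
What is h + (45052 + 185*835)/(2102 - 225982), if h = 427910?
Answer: 95800291273/223880 ≈ 4.2791e+5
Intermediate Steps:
h + (45052 + 185*835)/(2102 - 225982) = 427910 + (45052 + 185*835)/(2102 - 225982) = 427910 + (45052 + 154475)/(-223880) = 427910 + 199527*(-1/223880) = 427910 - 199527/223880 = 95800291273/223880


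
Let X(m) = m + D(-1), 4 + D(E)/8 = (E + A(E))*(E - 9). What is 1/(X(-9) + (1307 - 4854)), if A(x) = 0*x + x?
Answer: -1/3428 ≈ -0.00029172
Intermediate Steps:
A(x) = x (A(x) = 0 + x = x)
D(E) = -32 + 16*E*(-9 + E) (D(E) = -32 + 8*((E + E)*(E - 9)) = -32 + 8*((2*E)*(-9 + E)) = -32 + 8*(2*E*(-9 + E)) = -32 + 16*E*(-9 + E))
X(m) = 128 + m (X(m) = m + (-32 - 144*(-1) + 16*(-1)**2) = m + (-32 + 144 + 16*1) = m + (-32 + 144 + 16) = m + 128 = 128 + m)
1/(X(-9) + (1307 - 4854)) = 1/((128 - 9) + (1307 - 4854)) = 1/(119 - 3547) = 1/(-3428) = -1/3428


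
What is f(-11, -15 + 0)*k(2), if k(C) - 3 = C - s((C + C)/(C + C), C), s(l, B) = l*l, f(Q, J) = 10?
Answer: 40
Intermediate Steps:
s(l, B) = l**2
k(C) = 2 + C (k(C) = 3 + (C - ((C + C)/(C + C))**2) = 3 + (C - ((2*C)/((2*C)))**2) = 3 + (C - ((2*C)*(1/(2*C)))**2) = 3 + (C - 1*1**2) = 3 + (C - 1*1) = 3 + (C - 1) = 3 + (-1 + C) = 2 + C)
f(-11, -15 + 0)*k(2) = 10*(2 + 2) = 10*4 = 40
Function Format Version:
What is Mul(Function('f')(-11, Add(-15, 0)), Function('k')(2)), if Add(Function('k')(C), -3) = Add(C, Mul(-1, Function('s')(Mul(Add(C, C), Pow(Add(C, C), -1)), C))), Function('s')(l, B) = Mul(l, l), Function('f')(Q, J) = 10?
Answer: 40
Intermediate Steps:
Function('s')(l, B) = Pow(l, 2)
Function('k')(C) = Add(2, C) (Function('k')(C) = Add(3, Add(C, Mul(-1, Pow(Mul(Add(C, C), Pow(Add(C, C), -1)), 2)))) = Add(3, Add(C, Mul(-1, Pow(Mul(Mul(2, C), Pow(Mul(2, C), -1)), 2)))) = Add(3, Add(C, Mul(-1, Pow(Mul(Mul(2, C), Mul(Rational(1, 2), Pow(C, -1))), 2)))) = Add(3, Add(C, Mul(-1, Pow(1, 2)))) = Add(3, Add(C, Mul(-1, 1))) = Add(3, Add(C, -1)) = Add(3, Add(-1, C)) = Add(2, C))
Mul(Function('f')(-11, Add(-15, 0)), Function('k')(2)) = Mul(10, Add(2, 2)) = Mul(10, 4) = 40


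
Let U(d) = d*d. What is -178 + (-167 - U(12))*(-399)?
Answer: 123911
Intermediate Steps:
U(d) = d²
-178 + (-167 - U(12))*(-399) = -178 + (-167 - 1*12²)*(-399) = -178 + (-167 - 1*144)*(-399) = -178 + (-167 - 144)*(-399) = -178 - 311*(-399) = -178 + 124089 = 123911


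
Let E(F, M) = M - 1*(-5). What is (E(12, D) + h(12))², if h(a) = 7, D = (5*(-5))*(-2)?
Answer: 3844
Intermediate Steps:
D = 50 (D = -25*(-2) = 50)
E(F, M) = 5 + M (E(F, M) = M + 5 = 5 + M)
(E(12, D) + h(12))² = ((5 + 50) + 7)² = (55 + 7)² = 62² = 3844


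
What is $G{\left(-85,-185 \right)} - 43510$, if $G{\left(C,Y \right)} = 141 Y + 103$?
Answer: $-69492$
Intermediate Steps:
$G{\left(C,Y \right)} = 103 + 141 Y$
$G{\left(-85,-185 \right)} - 43510 = \left(103 + 141 \left(-185\right)\right) - 43510 = \left(103 - 26085\right) - 43510 = -25982 - 43510 = -69492$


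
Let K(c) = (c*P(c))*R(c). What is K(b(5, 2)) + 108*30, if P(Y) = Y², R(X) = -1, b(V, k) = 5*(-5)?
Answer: 18865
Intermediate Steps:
b(V, k) = -25
K(c) = -c³ (K(c) = (c*c²)*(-1) = c³*(-1) = -c³)
K(b(5, 2)) + 108*30 = -1*(-25)³ + 108*30 = -1*(-15625) + 3240 = 15625 + 3240 = 18865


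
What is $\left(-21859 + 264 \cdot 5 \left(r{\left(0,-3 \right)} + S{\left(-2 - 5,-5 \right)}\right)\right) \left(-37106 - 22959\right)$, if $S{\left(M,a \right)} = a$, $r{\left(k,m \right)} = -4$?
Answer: $2026533035$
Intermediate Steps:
$\left(-21859 + 264 \cdot 5 \left(r{\left(0,-3 \right)} + S{\left(-2 - 5,-5 \right)}\right)\right) \left(-37106 - 22959\right) = \left(-21859 + 264 \cdot 5 \left(-4 - 5\right)\right) \left(-37106 - 22959\right) = \left(-21859 + 264 \cdot 5 \left(-9\right)\right) \left(-60065\right) = \left(-21859 + 264 \left(-45\right)\right) \left(-60065\right) = \left(-21859 - 11880\right) \left(-60065\right) = \left(-33739\right) \left(-60065\right) = 2026533035$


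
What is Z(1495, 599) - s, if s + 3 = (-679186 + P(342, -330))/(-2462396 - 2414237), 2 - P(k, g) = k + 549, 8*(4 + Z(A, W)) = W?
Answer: 2876649503/39013064 ≈ 73.736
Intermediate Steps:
Z(A, W) = -4 + W/8
P(k, g) = -547 - k (P(k, g) = 2 - (k + 549) = 2 - (549 + k) = 2 + (-549 - k) = -547 - k)
s = -13949824/4876633 (s = -3 + (-679186 + (-547 - 1*342))/(-2462396 - 2414237) = -3 + (-679186 + (-547 - 342))/(-4876633) = -3 + (-679186 - 889)*(-1/4876633) = -3 - 680075*(-1/4876633) = -3 + 680075/4876633 = -13949824/4876633 ≈ -2.8605)
Z(1495, 599) - s = (-4 + (⅛)*599) - 1*(-13949824/4876633) = (-4 + 599/8) + 13949824/4876633 = 567/8 + 13949824/4876633 = 2876649503/39013064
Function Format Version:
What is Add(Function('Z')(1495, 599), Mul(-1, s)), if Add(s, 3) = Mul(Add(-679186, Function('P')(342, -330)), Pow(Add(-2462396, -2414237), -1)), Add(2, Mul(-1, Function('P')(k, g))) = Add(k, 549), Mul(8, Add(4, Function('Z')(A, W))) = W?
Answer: Rational(2876649503, 39013064) ≈ 73.736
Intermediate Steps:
Function('Z')(A, W) = Add(-4, Mul(Rational(1, 8), W))
Function('P')(k, g) = Add(-547, Mul(-1, k)) (Function('P')(k, g) = Add(2, Mul(-1, Add(k, 549))) = Add(2, Mul(-1, Add(549, k))) = Add(2, Add(-549, Mul(-1, k))) = Add(-547, Mul(-1, k)))
s = Rational(-13949824, 4876633) (s = Add(-3, Mul(Add(-679186, Add(-547, Mul(-1, 342))), Pow(Add(-2462396, -2414237), -1))) = Add(-3, Mul(Add(-679186, Add(-547, -342)), Pow(-4876633, -1))) = Add(-3, Mul(Add(-679186, -889), Rational(-1, 4876633))) = Add(-3, Mul(-680075, Rational(-1, 4876633))) = Add(-3, Rational(680075, 4876633)) = Rational(-13949824, 4876633) ≈ -2.8605)
Add(Function('Z')(1495, 599), Mul(-1, s)) = Add(Add(-4, Mul(Rational(1, 8), 599)), Mul(-1, Rational(-13949824, 4876633))) = Add(Add(-4, Rational(599, 8)), Rational(13949824, 4876633)) = Add(Rational(567, 8), Rational(13949824, 4876633)) = Rational(2876649503, 39013064)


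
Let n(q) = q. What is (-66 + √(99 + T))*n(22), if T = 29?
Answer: -1452 + 176*√2 ≈ -1203.1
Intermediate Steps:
(-66 + √(99 + T))*n(22) = (-66 + √(99 + 29))*22 = (-66 + √128)*22 = (-66 + 8*√2)*22 = -1452 + 176*√2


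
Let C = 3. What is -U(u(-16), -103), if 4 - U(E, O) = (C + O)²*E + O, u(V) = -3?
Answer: -30107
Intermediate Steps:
U(E, O) = 4 - O - E*(3 + O)² (U(E, O) = 4 - ((3 + O)²*E + O) = 4 - (E*(3 + O)² + O) = 4 - (O + E*(3 + O)²) = 4 + (-O - E*(3 + O)²) = 4 - O - E*(3 + O)²)
-U(u(-16), -103) = -(4 - 1*(-103) - 1*(-3)*(3 - 103)²) = -(4 + 103 - 1*(-3)*(-100)²) = -(4 + 103 - 1*(-3)*10000) = -(4 + 103 + 30000) = -1*30107 = -30107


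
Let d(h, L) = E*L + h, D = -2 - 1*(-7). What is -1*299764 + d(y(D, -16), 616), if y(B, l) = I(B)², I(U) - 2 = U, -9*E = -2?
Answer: -2696203/9 ≈ -2.9958e+5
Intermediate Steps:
E = 2/9 (E = -⅑*(-2) = 2/9 ≈ 0.22222)
D = 5 (D = -2 + 7 = 5)
I(U) = 2 + U
y(B, l) = (2 + B)²
d(h, L) = h + 2*L/9 (d(h, L) = 2*L/9 + h = h + 2*L/9)
-1*299764 + d(y(D, -16), 616) = -1*299764 + ((2 + 5)² + (2/9)*616) = -299764 + (7² + 1232/9) = -299764 + (49 + 1232/9) = -299764 + 1673/9 = -2696203/9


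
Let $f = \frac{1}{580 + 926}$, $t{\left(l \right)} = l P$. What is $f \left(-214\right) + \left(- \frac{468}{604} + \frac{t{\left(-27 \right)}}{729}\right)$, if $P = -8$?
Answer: $- \frac{635114}{1023327} \approx -0.62064$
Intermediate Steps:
$t{\left(l \right)} = - 8 l$ ($t{\left(l \right)} = l \left(-8\right) = - 8 l$)
$f = \frac{1}{1506} \approx 0.00066401$
$f \left(-214\right) + \left(- \frac{468}{604} + \frac{t{\left(-27 \right)}}{729}\right) = \frac{1}{1506} \left(-214\right) - \left(\frac{117}{151} - \frac{\left(-8\right) \left(-27\right)}{729}\right) = - \frac{107}{753} + \left(\left(-468\right) \frac{1}{604} + 216 \cdot \frac{1}{729}\right) = - \frac{107}{753} + \left(- \frac{117}{151} + \frac{8}{27}\right) = - \frac{107}{753} - \frac{1951}{4077} = - \frac{635114}{1023327}$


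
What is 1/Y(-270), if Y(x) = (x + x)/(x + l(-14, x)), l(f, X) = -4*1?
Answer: 137/270 ≈ 0.50741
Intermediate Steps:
l(f, X) = -4
Y(x) = 2*x/(-4 + x) (Y(x) = (x + x)/(x - 4) = (2*x)/(-4 + x) = 2*x/(-4 + x))
1/Y(-270) = 1/(2*(-270)/(-4 - 270)) = 1/(2*(-270)/(-274)) = 1/(2*(-270)*(-1/274)) = 1/(270/137) = 137/270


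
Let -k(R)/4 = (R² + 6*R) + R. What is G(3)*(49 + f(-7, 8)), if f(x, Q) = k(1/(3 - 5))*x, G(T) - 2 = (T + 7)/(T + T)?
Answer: -154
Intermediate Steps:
G(T) = 2 + (7 + T)/(2*T) (G(T) = 2 + (T + 7)/(T + T) = 2 + (7 + T)/((2*T)) = 2 + (7 + T)*(1/(2*T)) = 2 + (7 + T)/(2*T))
k(R) = -28*R - 4*R² (k(R) = -4*((R² + 6*R) + R) = -4*(R² + 7*R) = -28*R - 4*R²)
f(x, Q) = 13*x (f(x, Q) = (-4*(7 + 1/(3 - 5))/(3 - 5))*x = (-4*(7 + 1/(-2))/(-2))*x = (-4*(-½)*(7 - ½))*x = (-4*(-½)*13/2)*x = 13*x)
G(3)*(49 + f(-7, 8)) = ((½)*(7 + 5*3)/3)*(49 + 13*(-7)) = ((½)*(⅓)*(7 + 15))*(49 - 91) = ((½)*(⅓)*22)*(-42) = (11/3)*(-42) = -154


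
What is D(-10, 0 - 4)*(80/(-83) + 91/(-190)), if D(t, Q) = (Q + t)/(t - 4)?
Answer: -22753/15770 ≈ -1.4428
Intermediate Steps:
D(t, Q) = (Q + t)/(-4 + t)
D(-10, 0 - 4)*(80/(-83) + 91/(-190)) = (((0 - 4) - 10)/(-4 - 10))*(80/(-83) + 91/(-190)) = ((-4 - 10)/(-14))*(80*(-1/83) + 91*(-1/190)) = (-1/14*(-14))*(-80/83 - 91/190) = 1*(-22753/15770) = -22753/15770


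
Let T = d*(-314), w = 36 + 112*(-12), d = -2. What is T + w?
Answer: -680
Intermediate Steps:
w = -1308 (w = 36 - 1344 = -1308)
T = 628 (T = -2*(-314) = 628)
T + w = 628 - 1308 = -680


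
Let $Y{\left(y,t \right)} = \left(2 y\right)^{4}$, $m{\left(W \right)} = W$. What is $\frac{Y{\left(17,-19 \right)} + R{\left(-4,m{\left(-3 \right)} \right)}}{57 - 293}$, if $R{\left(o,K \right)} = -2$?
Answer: $- \frac{668167}{118} \approx -5662.4$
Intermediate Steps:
$Y{\left(y,t \right)} = 16 y^{4}$
$\frac{Y{\left(17,-19 \right)} + R{\left(-4,m{\left(-3 \right)} \right)}}{57 - 293} = \frac{16 \cdot 17^{4} - 2}{57 - 293} = \frac{16 \cdot 83521 - 2}{-236} = \left(1336336 - 2\right) \left(- \frac{1}{236}\right) = 1336334 \left(- \frac{1}{236}\right) = - \frac{668167}{118}$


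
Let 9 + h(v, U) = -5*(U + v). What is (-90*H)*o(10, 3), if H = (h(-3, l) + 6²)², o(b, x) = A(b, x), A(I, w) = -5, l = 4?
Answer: 217800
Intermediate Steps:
h(v, U) = -9 - 5*U - 5*v (h(v, U) = -9 - 5*(U + v) = -9 + (-5*U - 5*v) = -9 - 5*U - 5*v)
o(b, x) = -5
H = 484 (H = ((-9 - 5*4 - 5*(-3)) + 6²)² = ((-9 - 20 + 15) + 36)² = (-14 + 36)² = 22² = 484)
(-90*H)*o(10, 3) = -90*484*(-5) = -43560*(-5) = 217800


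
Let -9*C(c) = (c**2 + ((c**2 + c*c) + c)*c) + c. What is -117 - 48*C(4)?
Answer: 2273/3 ≈ 757.67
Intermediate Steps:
C(c) = -c/9 - c**2/9 - c*(c + 2*c**2)/9 (C(c) = -((c**2 + ((c**2 + c*c) + c)*c) + c)/9 = -((c**2 + ((c**2 + c**2) + c)*c) + c)/9 = -((c**2 + (2*c**2 + c)*c) + c)/9 = -((c**2 + (c + 2*c**2)*c) + c)/9 = -((c**2 + c*(c + 2*c**2)) + c)/9 = -(c + c**2 + c*(c + 2*c**2))/9 = -c/9 - c**2/9 - c*(c + 2*c**2)/9)
-117 - 48*C(4) = -117 - (-16)*4*(1 + 2*4 + 2*4**2)/3 = -117 - (-16)*4*(1 + 8 + 2*16)/3 = -117 - (-16)*4*(1 + 8 + 32)/3 = -117 - (-16)*4*41/3 = -117 - 48*(-164/9) = -117 + 2624/3 = 2273/3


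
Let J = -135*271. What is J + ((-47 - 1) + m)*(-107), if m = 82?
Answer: -40223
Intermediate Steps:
J = -36585
J + ((-47 - 1) + m)*(-107) = -36585 + ((-47 - 1) + 82)*(-107) = -36585 + (-48 + 82)*(-107) = -36585 + 34*(-107) = -36585 - 3638 = -40223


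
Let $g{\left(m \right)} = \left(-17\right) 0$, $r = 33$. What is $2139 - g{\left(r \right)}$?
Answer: $2139$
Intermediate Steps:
$g{\left(m \right)} = 0$
$2139 - g{\left(r \right)} = 2139 - 0 = 2139 + 0 = 2139$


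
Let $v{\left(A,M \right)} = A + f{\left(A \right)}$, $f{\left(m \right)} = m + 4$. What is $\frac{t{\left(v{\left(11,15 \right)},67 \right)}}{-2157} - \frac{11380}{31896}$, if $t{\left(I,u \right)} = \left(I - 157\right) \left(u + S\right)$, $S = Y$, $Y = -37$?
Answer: $\frac{8400385}{5733306} \approx 1.4652$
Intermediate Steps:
$f{\left(m \right)} = 4 + m$
$S = -37$
$v{\left(A,M \right)} = 4 + 2 A$ ($v{\left(A,M \right)} = A + \left(4 + A\right) = 4 + 2 A$)
$t{\left(I,u \right)} = \left(-157 + I\right) \left(-37 + u\right)$ ($t{\left(I,u \right)} = \left(I - 157\right) \left(u - 37\right) = \left(-157 + I\right) \left(-37 + u\right)$)
$\frac{t{\left(v{\left(11,15 \right)},67 \right)}}{-2157} - \frac{11380}{31896} = \frac{5809 - 10519 - 37 \left(4 + 2 \cdot 11\right) + \left(4 + 2 \cdot 11\right) 67}{-2157} - \frac{11380}{31896} = \left(5809 - 10519 - 37 \left(4 + 22\right) + \left(4 + 22\right) 67\right) \left(- \frac{1}{2157}\right) - \frac{2845}{7974} = \left(5809 - 10519 - 962 + 26 \cdot 67\right) \left(- \frac{1}{2157}\right) - \frac{2845}{7974} = \left(5809 - 10519 - 962 + 1742\right) \left(- \frac{1}{2157}\right) - \frac{2845}{7974} = \left(-3930\right) \left(- \frac{1}{2157}\right) - \frac{2845}{7974} = \frac{1310}{719} - \frac{2845}{7974} = \frac{8400385}{5733306}$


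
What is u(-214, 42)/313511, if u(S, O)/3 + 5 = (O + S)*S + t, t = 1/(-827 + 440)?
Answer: 14242760/40442919 ≈ 0.35217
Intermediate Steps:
t = -1/387 (t = 1/(-387) = -1/387 ≈ -0.0025840)
u(S, O) = -1936/129 + 3*S*(O + S) (u(S, O) = -15 + 3*((O + S)*S - 1/387) = -15 + 3*(S*(O + S) - 1/387) = -15 + 3*(-1/387 + S*(O + S)) = -15 + (-1/129 + 3*S*(O + S)) = -1936/129 + 3*S*(O + S))
u(-214, 42)/313511 = (-1936/129 + 3*(-214)² + 3*42*(-214))/313511 = (-1936/129 + 3*45796 - 26964)*(1/313511) = (-1936/129 + 137388 - 26964)*(1/313511) = (14242760/129)*(1/313511) = 14242760/40442919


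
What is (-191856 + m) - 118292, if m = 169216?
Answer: -140932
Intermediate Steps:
(-191856 + m) - 118292 = (-191856 + 169216) - 118292 = -22640 - 118292 = -140932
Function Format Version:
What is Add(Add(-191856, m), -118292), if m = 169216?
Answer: -140932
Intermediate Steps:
Add(Add(-191856, m), -118292) = Add(Add(-191856, 169216), -118292) = Add(-22640, -118292) = -140932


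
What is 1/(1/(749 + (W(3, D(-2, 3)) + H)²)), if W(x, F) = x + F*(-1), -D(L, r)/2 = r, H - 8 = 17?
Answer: 1905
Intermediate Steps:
H = 25 (H = 8 + 17 = 25)
D(L, r) = -2*r
W(x, F) = x - F
1/(1/(749 + (W(3, D(-2, 3)) + H)²)) = 1/(1/(749 + ((3 - (-2)*3) + 25)²)) = 1/(1/(749 + ((3 - 1*(-6)) + 25)²)) = 1/(1/(749 + ((3 + 6) + 25)²)) = 1/(1/(749 + (9 + 25)²)) = 1/(1/(749 + 34²)) = 1/(1/(749 + 1156)) = 1/(1/1905) = 1905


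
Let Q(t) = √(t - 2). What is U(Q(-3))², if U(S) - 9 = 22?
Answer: 961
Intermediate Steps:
Q(t) = √(-2 + t)
U(S) = 31 (U(S) = 9 + 22 = 31)
U(Q(-3))² = 31² = 961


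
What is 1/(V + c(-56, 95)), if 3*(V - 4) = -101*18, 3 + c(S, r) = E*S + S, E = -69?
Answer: 1/3203 ≈ 0.00031221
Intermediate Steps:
c(S, r) = -3 - 68*S (c(S, r) = -3 + (-69*S + S) = -3 - 68*S)
V = -602 (V = 4 + (-101*18)/3 = 4 + (⅓)*(-1818) = 4 - 606 = -602)
1/(V + c(-56, 95)) = 1/(-602 + (-3 - 68*(-56))) = 1/(-602 + (-3 + 3808)) = 1/(-602 + 3805) = 1/3203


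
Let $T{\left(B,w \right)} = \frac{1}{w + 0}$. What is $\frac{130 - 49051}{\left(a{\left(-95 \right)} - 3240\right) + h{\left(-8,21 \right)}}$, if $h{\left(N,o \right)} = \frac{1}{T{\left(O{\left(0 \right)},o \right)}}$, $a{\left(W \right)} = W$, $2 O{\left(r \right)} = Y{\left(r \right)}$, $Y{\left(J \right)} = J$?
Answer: $\frac{48921}{3314} \approx 14.762$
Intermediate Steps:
$O{\left(r \right)} = \frac{r}{2}$
$T{\left(B,w \right)} = \frac{1}{w}$
$h{\left(N,o \right)} = o$ ($h{\left(N,o \right)} = \frac{1}{\frac{1}{o}} = o$)
$\frac{130 - 49051}{\left(a{\left(-95 \right)} - 3240\right) + h{\left(-8,21 \right)}} = \frac{130 - 49051}{\left(-95 - 3240\right) + 21} = - \frac{48921}{\left(-95 - 3240\right) + 21} = - \frac{48921}{-3335 + 21} = - \frac{48921}{-3314} = \left(-48921\right) \left(- \frac{1}{3314}\right) = \frac{48921}{3314}$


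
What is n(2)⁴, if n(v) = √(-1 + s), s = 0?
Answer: 1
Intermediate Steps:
n(v) = I (n(v) = √(-1 + 0) = √(-1) = I)
n(2)⁴ = I⁴ = 1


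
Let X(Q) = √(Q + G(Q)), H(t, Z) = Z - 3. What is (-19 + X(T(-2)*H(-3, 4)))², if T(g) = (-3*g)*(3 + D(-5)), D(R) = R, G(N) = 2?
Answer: (19 - I*√10)² ≈ 351.0 - 120.17*I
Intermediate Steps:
H(t, Z) = -3 + Z
T(g) = 6*g (T(g) = (-3*g)*(3 - 5) = -3*g*(-2) = 6*g)
X(Q) = √(2 + Q) (X(Q) = √(Q + 2) = √(2 + Q))
(-19 + X(T(-2)*H(-3, 4)))² = (-19 + √(2 + (6*(-2))*(-3 + 4)))² = (-19 + √(2 - 12*1))² = (-19 + √(2 - 12))² = (-19 + √(-10))² = (-19 + I*√10)²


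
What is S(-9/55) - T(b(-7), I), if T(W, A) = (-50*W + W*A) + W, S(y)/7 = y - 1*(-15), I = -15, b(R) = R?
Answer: -18928/55 ≈ -344.15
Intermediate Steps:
S(y) = 105 + 7*y (S(y) = 7*(y - 1*(-15)) = 7*(y + 15) = 7*(15 + y) = 105 + 7*y)
T(W, A) = -49*W + A*W (T(W, A) = (-50*W + A*W) + W = -49*W + A*W)
S(-9/55) - T(b(-7), I) = (105 + 7*(-9/55)) - (-7)*(-49 - 15) = (105 + 7*(-9*1/55)) - (-7)*(-64) = (105 + 7*(-9/55)) - 1*448 = (105 - 63/55) - 448 = 5712/55 - 448 = -18928/55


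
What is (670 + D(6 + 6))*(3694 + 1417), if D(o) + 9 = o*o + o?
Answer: 4175687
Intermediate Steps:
D(o) = -9 + o + o**2 (D(o) = -9 + (o*o + o) = -9 + (o**2 + o) = -9 + (o + o**2) = -9 + o + o**2)
(670 + D(6 + 6))*(3694 + 1417) = (670 + (-9 + (6 + 6) + (6 + 6)**2))*(3694 + 1417) = (670 + (-9 + 12 + 12**2))*5111 = (670 + (-9 + 12 + 144))*5111 = (670 + 147)*5111 = 817*5111 = 4175687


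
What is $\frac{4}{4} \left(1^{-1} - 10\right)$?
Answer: $-9$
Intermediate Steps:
$\frac{4}{4} \left(1^{-1} - 10\right) = 4 \cdot \frac{1}{4} \left(1 - 10\right) = 1 \left(-9\right) = -9$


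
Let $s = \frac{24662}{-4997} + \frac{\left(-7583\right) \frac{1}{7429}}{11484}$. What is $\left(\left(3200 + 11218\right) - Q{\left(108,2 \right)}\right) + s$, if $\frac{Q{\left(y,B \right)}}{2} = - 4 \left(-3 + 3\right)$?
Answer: $\frac{323396728554167}{22437749268} \approx 14413.0$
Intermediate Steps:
$Q{\left(y,B \right)} = 0$ ($Q{\left(y,B \right)} = 2 \left(- 4 \left(-3 + 3\right)\right) = 2 \left(\left(-4\right) 0\right) = 2 \cdot 0 = 0$)
$s = - \frac{110740391857}{22437749268}$ ($s = 24662 \left(- \frac{1}{4997}\right) + \left(-7583\right) \frac{1}{7429} \cdot \frac{1}{11484} = - \frac{1298}{263} - \frac{7583}{85314636} = - \frac{110740391857}{22437749268} \approx -4.9354$)
$\left(\left(3200 + 11218\right) - Q{\left(108,2 \right)}\right) + s = \left(\left(3200 + 11218\right) - 0\right) - \frac{110740391857}{22437749268} = \left(14418 + 0\right) - \frac{110740391857}{22437749268} = 14418 - \frac{110740391857}{22437749268} = \frac{323396728554167}{22437749268}$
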